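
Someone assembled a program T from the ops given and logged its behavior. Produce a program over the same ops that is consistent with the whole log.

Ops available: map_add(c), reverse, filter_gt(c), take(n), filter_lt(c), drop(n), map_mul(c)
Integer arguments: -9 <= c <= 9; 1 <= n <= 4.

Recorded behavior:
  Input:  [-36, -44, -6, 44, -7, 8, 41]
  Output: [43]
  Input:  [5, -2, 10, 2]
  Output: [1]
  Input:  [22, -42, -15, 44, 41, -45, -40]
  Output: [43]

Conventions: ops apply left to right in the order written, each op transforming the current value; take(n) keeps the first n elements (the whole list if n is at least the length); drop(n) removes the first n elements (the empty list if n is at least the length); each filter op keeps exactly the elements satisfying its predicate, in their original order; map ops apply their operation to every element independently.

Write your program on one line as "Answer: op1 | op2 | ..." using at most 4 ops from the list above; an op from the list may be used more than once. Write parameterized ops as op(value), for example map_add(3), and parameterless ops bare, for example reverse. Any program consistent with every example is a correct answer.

drop(3) | map_add(-1) | take(2) | take(1)

Check, running the answer program on each example:
  [-36, -44, -6, 44, -7, 8, 41] -> [44, -7, 8, 41] -> [43, -8, 7, 40] -> [43, -8] -> [43]
  [5, -2, 10, 2] -> [2] -> [1] -> [1] -> [1]
  [22, -42, -15, 44, 41, -45, -40] -> [44, 41, -45, -40] -> [43, 40, -46, -41] -> [43, 40] -> [43]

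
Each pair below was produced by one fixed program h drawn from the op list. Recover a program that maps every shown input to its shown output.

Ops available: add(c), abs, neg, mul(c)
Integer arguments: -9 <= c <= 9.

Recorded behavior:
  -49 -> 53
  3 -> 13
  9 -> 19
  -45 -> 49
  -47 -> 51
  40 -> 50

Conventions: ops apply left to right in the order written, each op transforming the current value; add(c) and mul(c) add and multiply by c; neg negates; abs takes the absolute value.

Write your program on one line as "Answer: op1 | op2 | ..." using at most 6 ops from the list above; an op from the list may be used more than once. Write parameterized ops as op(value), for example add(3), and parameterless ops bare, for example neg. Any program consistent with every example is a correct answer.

add(3) | neg | abs | add(-2) | add(9)

Check, running the answer program on each example:
  -49 -> -46 -> 46 -> 46 -> 44 -> 53
  3 -> 6 -> -6 -> 6 -> 4 -> 13
  9 -> 12 -> -12 -> 12 -> 10 -> 19
  -45 -> -42 -> 42 -> 42 -> 40 -> 49
  -47 -> -44 -> 44 -> 44 -> 42 -> 51
  40 -> 43 -> -43 -> 43 -> 41 -> 50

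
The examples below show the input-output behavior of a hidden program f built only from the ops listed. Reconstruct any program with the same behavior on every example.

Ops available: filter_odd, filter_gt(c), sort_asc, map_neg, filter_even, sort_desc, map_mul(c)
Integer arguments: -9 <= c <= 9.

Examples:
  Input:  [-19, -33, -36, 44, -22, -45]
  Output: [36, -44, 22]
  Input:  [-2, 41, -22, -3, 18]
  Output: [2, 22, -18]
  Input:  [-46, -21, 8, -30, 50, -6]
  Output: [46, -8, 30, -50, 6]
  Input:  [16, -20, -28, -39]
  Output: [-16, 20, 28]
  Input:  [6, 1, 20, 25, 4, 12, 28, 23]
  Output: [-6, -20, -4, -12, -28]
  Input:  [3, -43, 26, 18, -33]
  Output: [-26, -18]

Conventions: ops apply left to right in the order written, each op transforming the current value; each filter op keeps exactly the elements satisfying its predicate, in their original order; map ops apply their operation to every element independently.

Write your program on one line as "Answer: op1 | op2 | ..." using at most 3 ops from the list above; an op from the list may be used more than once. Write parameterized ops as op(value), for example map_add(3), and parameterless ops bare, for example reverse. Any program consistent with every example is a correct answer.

map_neg | filter_even

Check, running the answer program on each example:
  [-19, -33, -36, 44, -22, -45] -> [19, 33, 36, -44, 22, 45] -> [36, -44, 22]
  [-2, 41, -22, -3, 18] -> [2, -41, 22, 3, -18] -> [2, 22, -18]
  [-46, -21, 8, -30, 50, -6] -> [46, 21, -8, 30, -50, 6] -> [46, -8, 30, -50, 6]
  [16, -20, -28, -39] -> [-16, 20, 28, 39] -> [-16, 20, 28]
  [6, 1, 20, 25, 4, 12, 28, 23] -> [-6, -1, -20, -25, -4, -12, -28, -23] -> [-6, -20, -4, -12, -28]
  [3, -43, 26, 18, -33] -> [-3, 43, -26, -18, 33] -> [-26, -18]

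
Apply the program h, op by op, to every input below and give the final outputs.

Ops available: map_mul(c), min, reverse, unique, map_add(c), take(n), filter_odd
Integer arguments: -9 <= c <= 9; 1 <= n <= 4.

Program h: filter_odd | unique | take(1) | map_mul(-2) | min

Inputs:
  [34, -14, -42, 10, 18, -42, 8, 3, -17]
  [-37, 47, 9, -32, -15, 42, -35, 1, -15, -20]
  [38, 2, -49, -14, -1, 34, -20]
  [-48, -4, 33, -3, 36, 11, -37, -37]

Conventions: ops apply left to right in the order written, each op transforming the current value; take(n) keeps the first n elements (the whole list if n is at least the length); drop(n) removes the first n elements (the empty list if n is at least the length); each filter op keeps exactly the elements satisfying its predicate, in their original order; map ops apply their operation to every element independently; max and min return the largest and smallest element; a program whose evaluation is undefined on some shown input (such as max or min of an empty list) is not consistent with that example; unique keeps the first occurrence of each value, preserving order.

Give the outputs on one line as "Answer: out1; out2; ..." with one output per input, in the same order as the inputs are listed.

Execution, op by op:
  [34, -14, -42, 10, 18, -42, 8, 3, -17] -> [3, -17] -> [3, -17] -> [3] -> [-6] -> -6
  [-37, 47, 9, -32, -15, 42, -35, 1, -15, -20] -> [-37, 47, 9, -15, -35, 1, -15] -> [-37, 47, 9, -15, -35, 1] -> [-37] -> [74] -> 74
  [38, 2, -49, -14, -1, 34, -20] -> [-49, -1] -> [-49, -1] -> [-49] -> [98] -> 98
  [-48, -4, 33, -3, 36, 11, -37, -37] -> [33, -3, 11, -37, -37] -> [33, -3, 11, -37] -> [33] -> [-66] -> -66

-6; 74; 98; -66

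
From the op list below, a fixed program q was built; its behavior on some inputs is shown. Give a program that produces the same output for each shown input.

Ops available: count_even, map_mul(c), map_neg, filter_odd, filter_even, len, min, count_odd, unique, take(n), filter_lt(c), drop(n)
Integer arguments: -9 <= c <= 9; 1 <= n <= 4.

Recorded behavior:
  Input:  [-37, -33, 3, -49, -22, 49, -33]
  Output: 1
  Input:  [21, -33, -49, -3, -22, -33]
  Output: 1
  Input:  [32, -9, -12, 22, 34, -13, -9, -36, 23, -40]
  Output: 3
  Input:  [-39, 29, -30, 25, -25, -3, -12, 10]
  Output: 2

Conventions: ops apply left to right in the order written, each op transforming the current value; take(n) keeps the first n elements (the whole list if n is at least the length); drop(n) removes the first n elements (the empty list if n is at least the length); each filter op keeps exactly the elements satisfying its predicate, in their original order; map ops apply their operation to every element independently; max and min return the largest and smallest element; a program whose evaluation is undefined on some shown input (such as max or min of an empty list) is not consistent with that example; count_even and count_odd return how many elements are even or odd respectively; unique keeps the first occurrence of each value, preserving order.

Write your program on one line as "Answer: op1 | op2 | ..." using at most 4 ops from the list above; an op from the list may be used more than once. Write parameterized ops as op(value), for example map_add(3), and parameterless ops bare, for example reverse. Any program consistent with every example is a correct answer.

unique | filter_lt(7) | count_even

Check, running the answer program on each example:
  [-37, -33, 3, -49, -22, 49, -33] -> [-37, -33, 3, -49, -22, 49] -> [-37, -33, 3, -49, -22] -> 1
  [21, -33, -49, -3, -22, -33] -> [21, -33, -49, -3, -22] -> [-33, -49, -3, -22] -> 1
  [32, -9, -12, 22, 34, -13, -9, -36, 23, -40] -> [32, -9, -12, 22, 34, -13, -36, 23, -40] -> [-9, -12, -13, -36, -40] -> 3
  [-39, 29, -30, 25, -25, -3, -12, 10] -> [-39, 29, -30, 25, -25, -3, -12, 10] -> [-39, -30, -25, -3, -12] -> 2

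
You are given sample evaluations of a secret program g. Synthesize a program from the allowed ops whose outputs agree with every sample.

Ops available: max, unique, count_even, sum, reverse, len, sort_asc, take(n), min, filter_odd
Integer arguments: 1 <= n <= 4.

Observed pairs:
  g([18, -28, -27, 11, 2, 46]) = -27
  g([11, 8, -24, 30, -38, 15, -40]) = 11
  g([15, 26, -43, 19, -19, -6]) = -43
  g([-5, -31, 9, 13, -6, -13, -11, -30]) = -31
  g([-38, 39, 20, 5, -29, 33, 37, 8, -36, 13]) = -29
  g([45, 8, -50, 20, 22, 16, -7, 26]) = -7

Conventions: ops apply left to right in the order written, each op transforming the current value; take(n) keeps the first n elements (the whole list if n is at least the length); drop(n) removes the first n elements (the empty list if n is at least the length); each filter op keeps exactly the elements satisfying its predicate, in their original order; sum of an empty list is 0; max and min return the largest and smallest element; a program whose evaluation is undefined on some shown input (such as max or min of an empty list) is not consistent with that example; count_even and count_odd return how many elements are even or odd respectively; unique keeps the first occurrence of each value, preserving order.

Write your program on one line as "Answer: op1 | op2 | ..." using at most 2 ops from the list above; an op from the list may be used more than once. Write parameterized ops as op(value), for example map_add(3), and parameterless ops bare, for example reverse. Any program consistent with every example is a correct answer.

filter_odd | min

Check, running the answer program on each example:
  [18, -28, -27, 11, 2, 46] -> [-27, 11] -> -27
  [11, 8, -24, 30, -38, 15, -40] -> [11, 15] -> 11
  [15, 26, -43, 19, -19, -6] -> [15, -43, 19, -19] -> -43
  [-5, -31, 9, 13, -6, -13, -11, -30] -> [-5, -31, 9, 13, -13, -11] -> -31
  [-38, 39, 20, 5, -29, 33, 37, 8, -36, 13] -> [39, 5, -29, 33, 37, 13] -> -29
  [45, 8, -50, 20, 22, 16, -7, 26] -> [45, -7] -> -7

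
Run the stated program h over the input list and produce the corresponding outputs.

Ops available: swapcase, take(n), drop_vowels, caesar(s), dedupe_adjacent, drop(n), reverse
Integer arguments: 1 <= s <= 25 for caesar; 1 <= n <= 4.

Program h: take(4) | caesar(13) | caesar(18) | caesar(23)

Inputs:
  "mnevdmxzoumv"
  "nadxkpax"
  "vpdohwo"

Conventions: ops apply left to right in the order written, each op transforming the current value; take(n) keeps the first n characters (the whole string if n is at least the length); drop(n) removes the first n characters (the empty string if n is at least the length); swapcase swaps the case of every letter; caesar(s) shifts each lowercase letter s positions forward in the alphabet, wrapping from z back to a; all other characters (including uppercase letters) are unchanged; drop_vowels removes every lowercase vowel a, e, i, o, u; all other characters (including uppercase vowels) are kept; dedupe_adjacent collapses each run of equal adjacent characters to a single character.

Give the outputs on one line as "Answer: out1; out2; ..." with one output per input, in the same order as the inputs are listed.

"opgx"; "pcfz"; "xrfq"

Execution, op by op:
  "mnevdmxzoumv" -> "mnev" -> "zari" -> "rsja" -> "opgx"
  "nadxkpax" -> "nadx" -> "anqk" -> "sfic" -> "pcfz"
  "vpdohwo" -> "vpdo" -> "icqb" -> "auit" -> "xrfq"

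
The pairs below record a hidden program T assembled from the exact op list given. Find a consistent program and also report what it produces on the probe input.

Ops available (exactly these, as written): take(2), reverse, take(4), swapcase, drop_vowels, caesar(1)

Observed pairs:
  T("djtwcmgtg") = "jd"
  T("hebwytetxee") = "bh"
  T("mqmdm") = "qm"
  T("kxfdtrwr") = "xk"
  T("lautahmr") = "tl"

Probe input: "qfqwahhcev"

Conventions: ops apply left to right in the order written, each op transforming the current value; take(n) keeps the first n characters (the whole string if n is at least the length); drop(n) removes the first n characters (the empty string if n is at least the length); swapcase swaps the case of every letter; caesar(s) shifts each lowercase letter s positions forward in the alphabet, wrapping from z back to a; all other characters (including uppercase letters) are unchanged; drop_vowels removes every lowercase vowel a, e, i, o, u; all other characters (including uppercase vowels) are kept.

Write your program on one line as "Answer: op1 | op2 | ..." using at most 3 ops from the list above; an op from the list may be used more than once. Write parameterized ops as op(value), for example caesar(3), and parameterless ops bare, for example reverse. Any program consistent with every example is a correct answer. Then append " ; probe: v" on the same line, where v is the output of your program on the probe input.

drop_vowels | take(2) | reverse ; probe: "fq"

Check, running the answer program on each example:
  "djtwcmgtg" -> "djtwcmgtg" -> "dj" -> "jd"
  "hebwytetxee" -> "hbwyttx" -> "hb" -> "bh"
  "mqmdm" -> "mqmdm" -> "mq" -> "qm"
  "kxfdtrwr" -> "kxfdtrwr" -> "kx" -> "xk"
  "lautahmr" -> "lthmr" -> "lt" -> "tl"
  probe: "qfqwahhcev" -> "qfqwhhcv" -> "qf" -> "fq"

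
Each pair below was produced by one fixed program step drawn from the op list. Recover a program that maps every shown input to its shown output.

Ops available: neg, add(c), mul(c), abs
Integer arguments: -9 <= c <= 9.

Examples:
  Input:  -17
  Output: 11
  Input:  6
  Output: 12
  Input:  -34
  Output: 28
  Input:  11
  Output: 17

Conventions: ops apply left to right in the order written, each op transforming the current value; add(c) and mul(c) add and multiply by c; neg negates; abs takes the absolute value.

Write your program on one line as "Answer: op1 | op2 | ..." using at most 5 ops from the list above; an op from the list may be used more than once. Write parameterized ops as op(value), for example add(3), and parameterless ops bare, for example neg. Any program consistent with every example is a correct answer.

add(1) | add(5) | neg | abs

Check, running the answer program on each example:
  -17 -> -16 -> -11 -> 11 -> 11
  6 -> 7 -> 12 -> -12 -> 12
  -34 -> -33 -> -28 -> 28 -> 28
  11 -> 12 -> 17 -> -17 -> 17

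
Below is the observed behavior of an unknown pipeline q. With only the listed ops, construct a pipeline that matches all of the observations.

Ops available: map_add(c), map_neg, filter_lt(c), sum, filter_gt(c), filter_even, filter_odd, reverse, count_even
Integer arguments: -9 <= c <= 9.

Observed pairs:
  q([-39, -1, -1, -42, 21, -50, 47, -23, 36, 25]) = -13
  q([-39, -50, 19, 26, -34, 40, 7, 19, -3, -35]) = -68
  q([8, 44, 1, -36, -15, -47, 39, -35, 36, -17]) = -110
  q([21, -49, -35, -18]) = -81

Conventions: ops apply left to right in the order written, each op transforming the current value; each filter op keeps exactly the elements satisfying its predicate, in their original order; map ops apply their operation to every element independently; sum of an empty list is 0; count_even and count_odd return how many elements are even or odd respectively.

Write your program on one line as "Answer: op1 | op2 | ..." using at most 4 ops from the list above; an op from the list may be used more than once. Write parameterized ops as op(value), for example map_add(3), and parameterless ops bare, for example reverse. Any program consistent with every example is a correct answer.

filter_odd | map_add(-6) | sum

Check, running the answer program on each example:
  [-39, -1, -1, -42, 21, -50, 47, -23, 36, 25] -> [-39, -1, -1, 21, 47, -23, 25] -> [-45, -7, -7, 15, 41, -29, 19] -> -13
  [-39, -50, 19, 26, -34, 40, 7, 19, -3, -35] -> [-39, 19, 7, 19, -3, -35] -> [-45, 13, 1, 13, -9, -41] -> -68
  [8, 44, 1, -36, -15, -47, 39, -35, 36, -17] -> [1, -15, -47, 39, -35, -17] -> [-5, -21, -53, 33, -41, -23] -> -110
  [21, -49, -35, -18] -> [21, -49, -35] -> [15, -55, -41] -> -81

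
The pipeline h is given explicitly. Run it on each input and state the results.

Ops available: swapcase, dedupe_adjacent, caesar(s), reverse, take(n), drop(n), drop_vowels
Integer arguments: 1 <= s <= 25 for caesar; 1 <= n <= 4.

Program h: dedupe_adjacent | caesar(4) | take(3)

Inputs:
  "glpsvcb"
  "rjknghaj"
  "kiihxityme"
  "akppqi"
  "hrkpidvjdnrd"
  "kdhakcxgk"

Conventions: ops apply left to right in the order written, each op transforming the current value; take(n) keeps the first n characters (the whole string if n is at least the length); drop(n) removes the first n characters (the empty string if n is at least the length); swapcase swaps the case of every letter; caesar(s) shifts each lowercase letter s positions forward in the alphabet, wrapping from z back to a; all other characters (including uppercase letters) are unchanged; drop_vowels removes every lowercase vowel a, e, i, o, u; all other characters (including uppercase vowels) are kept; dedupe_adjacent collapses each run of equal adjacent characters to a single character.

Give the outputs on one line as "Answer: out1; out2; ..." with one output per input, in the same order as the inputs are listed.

"kpt"; "vno"; "oml"; "eot"; "lvo"; "ohl"

Execution, op by op:
  "glpsvcb" -> "glpsvcb" -> "kptwzgf" -> "kpt"
  "rjknghaj" -> "rjknghaj" -> "vnorklen" -> "vno"
  "kiihxityme" -> "kihxityme" -> "omlbmxcqi" -> "oml"
  "akppqi" -> "akpqi" -> "eotum" -> "eot"
  "hrkpidvjdnrd" -> "hrkpidvjdnrd" -> "lvotmhznhrvh" -> "lvo"
  "kdhakcxgk" -> "kdhakcxgk" -> "ohleogbko" -> "ohl"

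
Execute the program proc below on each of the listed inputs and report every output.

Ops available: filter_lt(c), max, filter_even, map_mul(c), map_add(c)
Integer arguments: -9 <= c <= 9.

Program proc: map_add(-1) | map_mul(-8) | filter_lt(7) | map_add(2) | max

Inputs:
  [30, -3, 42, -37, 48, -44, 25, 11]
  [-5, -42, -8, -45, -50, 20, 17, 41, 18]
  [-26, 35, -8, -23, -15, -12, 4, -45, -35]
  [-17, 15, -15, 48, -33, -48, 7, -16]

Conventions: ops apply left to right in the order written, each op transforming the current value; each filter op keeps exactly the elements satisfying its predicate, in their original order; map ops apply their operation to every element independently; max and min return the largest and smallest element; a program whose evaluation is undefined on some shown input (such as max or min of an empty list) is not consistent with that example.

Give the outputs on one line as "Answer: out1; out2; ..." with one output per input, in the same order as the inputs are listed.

-78; -126; -22; -46

Execution, op by op:
  [30, -3, 42, -37, 48, -44, 25, 11] -> [29, -4, 41, -38, 47, -45, 24, 10] -> [-232, 32, -328, 304, -376, 360, -192, -80] -> [-232, -328, -376, -192, -80] -> [-230, -326, -374, -190, -78] -> -78
  [-5, -42, -8, -45, -50, 20, 17, 41, 18] -> [-6, -43, -9, -46, -51, 19, 16, 40, 17] -> [48, 344, 72, 368, 408, -152, -128, -320, -136] -> [-152, -128, -320, -136] -> [-150, -126, -318, -134] -> -126
  [-26, 35, -8, -23, -15, -12, 4, -45, -35] -> [-27, 34, -9, -24, -16, -13, 3, -46, -36] -> [216, -272, 72, 192, 128, 104, -24, 368, 288] -> [-272, -24] -> [-270, -22] -> -22
  [-17, 15, -15, 48, -33, -48, 7, -16] -> [-18, 14, -16, 47, -34, -49, 6, -17] -> [144, -112, 128, -376, 272, 392, -48, 136] -> [-112, -376, -48] -> [-110, -374, -46] -> -46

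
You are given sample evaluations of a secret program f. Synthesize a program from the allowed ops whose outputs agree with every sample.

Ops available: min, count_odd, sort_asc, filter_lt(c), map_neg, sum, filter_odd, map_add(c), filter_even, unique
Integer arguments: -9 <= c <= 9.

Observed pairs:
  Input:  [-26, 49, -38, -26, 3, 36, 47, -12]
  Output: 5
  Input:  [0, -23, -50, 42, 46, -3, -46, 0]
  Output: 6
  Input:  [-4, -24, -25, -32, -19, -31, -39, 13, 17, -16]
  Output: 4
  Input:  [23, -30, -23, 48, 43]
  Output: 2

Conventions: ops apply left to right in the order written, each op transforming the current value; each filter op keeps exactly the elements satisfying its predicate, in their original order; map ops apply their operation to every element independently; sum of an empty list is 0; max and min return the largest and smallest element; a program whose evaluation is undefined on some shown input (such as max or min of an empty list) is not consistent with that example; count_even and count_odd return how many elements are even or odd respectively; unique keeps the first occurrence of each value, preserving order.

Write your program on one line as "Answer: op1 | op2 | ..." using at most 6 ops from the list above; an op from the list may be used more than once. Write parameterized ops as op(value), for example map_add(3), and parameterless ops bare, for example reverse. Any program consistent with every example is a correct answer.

map_neg | map_add(9) | map_neg | map_add(2) | filter_odd | count_odd

Check, running the answer program on each example:
  [-26, 49, -38, -26, 3, 36, 47, -12] -> [26, -49, 38, 26, -3, -36, -47, 12] -> [35, -40, 47, 35, 6, -27, -38, 21] -> [-35, 40, -47, -35, -6, 27, 38, -21] -> [-33, 42, -45, -33, -4, 29, 40, -19] -> [-33, -45, -33, 29, -19] -> 5
  [0, -23, -50, 42, 46, -3, -46, 0] -> [0, 23, 50, -42, -46, 3, 46, 0] -> [9, 32, 59, -33, -37, 12, 55, 9] -> [-9, -32, -59, 33, 37, -12, -55, -9] -> [-7, -30, -57, 35, 39, -10, -53, -7] -> [-7, -57, 35, 39, -53, -7] -> 6
  [-4, -24, -25, -32, -19, -31, -39, 13, 17, -16] -> [4, 24, 25, 32, 19, 31, 39, -13, -17, 16] -> [13, 33, 34, 41, 28, 40, 48, -4, -8, 25] -> [-13, -33, -34, -41, -28, -40, -48, 4, 8, -25] -> [-11, -31, -32, -39, -26, -38, -46, 6, 10, -23] -> [-11, -31, -39, -23] -> 4
  [23, -30, -23, 48, 43] -> [-23, 30, 23, -48, -43] -> [-14, 39, 32, -39, -34] -> [14, -39, -32, 39, 34] -> [16, -37, -30, 41, 36] -> [-37, 41] -> 2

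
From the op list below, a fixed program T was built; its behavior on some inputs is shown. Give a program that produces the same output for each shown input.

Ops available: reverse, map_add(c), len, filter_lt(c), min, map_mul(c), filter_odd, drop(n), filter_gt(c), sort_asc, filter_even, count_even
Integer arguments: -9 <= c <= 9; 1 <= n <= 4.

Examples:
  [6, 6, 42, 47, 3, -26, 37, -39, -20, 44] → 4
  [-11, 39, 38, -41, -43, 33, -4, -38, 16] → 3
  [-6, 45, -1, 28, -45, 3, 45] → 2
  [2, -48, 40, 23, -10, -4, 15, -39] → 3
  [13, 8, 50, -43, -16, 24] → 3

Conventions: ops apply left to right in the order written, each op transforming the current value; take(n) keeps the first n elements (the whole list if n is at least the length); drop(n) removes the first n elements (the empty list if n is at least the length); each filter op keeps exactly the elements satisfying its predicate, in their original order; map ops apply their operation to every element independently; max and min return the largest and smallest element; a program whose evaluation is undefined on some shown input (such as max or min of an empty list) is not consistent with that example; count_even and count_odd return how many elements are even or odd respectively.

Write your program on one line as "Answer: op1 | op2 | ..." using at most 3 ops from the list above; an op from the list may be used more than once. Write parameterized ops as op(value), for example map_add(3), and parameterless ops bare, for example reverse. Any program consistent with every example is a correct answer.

filter_gt(-8) | reverse | count_even

Check, running the answer program on each example:
  [6, 6, 42, 47, 3, -26, 37, -39, -20, 44] -> [6, 6, 42, 47, 3, 37, 44] -> [44, 37, 3, 47, 42, 6, 6] -> 4
  [-11, 39, 38, -41, -43, 33, -4, -38, 16] -> [39, 38, 33, -4, 16] -> [16, -4, 33, 38, 39] -> 3
  [-6, 45, -1, 28, -45, 3, 45] -> [-6, 45, -1, 28, 3, 45] -> [45, 3, 28, -1, 45, -6] -> 2
  [2, -48, 40, 23, -10, -4, 15, -39] -> [2, 40, 23, -4, 15] -> [15, -4, 23, 40, 2] -> 3
  [13, 8, 50, -43, -16, 24] -> [13, 8, 50, 24] -> [24, 50, 8, 13] -> 3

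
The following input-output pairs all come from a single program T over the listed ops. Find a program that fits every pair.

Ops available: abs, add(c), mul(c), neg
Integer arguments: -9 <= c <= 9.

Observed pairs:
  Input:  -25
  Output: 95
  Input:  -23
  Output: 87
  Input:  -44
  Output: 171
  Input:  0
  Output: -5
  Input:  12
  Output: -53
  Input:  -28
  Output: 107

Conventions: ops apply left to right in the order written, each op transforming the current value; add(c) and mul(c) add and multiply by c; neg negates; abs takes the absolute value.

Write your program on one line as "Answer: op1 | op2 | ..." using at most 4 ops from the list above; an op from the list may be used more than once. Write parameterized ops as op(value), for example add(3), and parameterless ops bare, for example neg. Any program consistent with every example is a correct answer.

neg | add(-3) | mul(4) | add(7)

Check, running the answer program on each example:
  -25 -> 25 -> 22 -> 88 -> 95
  -23 -> 23 -> 20 -> 80 -> 87
  -44 -> 44 -> 41 -> 164 -> 171
  0 -> 0 -> -3 -> -12 -> -5
  12 -> -12 -> -15 -> -60 -> -53
  -28 -> 28 -> 25 -> 100 -> 107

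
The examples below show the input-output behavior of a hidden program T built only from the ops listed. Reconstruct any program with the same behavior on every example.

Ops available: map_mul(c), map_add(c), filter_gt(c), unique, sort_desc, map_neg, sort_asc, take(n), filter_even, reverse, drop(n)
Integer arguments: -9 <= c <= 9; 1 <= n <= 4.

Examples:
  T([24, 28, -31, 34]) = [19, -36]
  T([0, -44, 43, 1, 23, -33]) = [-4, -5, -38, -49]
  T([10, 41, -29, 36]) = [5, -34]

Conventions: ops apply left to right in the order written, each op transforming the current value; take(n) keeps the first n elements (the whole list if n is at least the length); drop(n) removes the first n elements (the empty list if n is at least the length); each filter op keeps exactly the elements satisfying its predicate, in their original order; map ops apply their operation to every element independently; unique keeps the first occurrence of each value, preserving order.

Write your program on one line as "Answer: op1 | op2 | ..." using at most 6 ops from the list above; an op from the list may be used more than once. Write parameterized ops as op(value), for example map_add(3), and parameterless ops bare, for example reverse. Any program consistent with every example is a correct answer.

sort_desc | map_neg | map_add(5) | drop(2) | map_neg

Check, running the answer program on each example:
  [24, 28, -31, 34] -> [34, 28, 24, -31] -> [-34, -28, -24, 31] -> [-29, -23, -19, 36] -> [-19, 36] -> [19, -36]
  [0, -44, 43, 1, 23, -33] -> [43, 23, 1, 0, -33, -44] -> [-43, -23, -1, 0, 33, 44] -> [-38, -18, 4, 5, 38, 49] -> [4, 5, 38, 49] -> [-4, -5, -38, -49]
  [10, 41, -29, 36] -> [41, 36, 10, -29] -> [-41, -36, -10, 29] -> [-36, -31, -5, 34] -> [-5, 34] -> [5, -34]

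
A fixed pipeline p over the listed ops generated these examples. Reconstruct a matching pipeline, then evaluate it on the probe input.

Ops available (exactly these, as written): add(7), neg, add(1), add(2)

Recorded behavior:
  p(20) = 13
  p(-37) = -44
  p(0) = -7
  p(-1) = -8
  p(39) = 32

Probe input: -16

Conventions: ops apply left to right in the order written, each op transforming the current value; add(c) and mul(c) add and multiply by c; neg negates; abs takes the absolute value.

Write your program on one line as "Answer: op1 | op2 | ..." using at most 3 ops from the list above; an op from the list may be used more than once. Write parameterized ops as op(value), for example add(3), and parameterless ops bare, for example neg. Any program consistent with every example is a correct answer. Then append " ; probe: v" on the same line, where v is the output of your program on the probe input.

neg | add(7) | neg ; probe: -23

Check, running the answer program on each example:
  20 -> -20 -> -13 -> 13
  -37 -> 37 -> 44 -> -44
  0 -> 0 -> 7 -> -7
  -1 -> 1 -> 8 -> -8
  39 -> -39 -> -32 -> 32
  probe: -16 -> 16 -> 23 -> -23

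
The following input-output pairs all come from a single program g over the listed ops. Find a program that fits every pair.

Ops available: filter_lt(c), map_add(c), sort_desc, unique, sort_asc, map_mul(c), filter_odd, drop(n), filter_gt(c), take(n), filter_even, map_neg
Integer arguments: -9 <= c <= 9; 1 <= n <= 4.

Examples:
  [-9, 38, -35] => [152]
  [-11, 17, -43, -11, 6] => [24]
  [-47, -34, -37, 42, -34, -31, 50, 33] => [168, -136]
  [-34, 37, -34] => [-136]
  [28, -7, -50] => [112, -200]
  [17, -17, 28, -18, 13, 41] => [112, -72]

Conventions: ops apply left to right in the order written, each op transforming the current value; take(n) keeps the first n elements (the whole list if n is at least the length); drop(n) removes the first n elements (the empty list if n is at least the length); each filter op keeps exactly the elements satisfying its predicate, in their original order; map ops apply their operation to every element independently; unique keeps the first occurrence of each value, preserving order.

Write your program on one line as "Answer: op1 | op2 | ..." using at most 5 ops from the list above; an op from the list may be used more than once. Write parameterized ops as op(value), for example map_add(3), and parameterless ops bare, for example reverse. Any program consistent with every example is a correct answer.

filter_even | take(3) | map_mul(4) | unique | sort_desc

Check, running the answer program on each example:
  [-9, 38, -35] -> [38] -> [38] -> [152] -> [152] -> [152]
  [-11, 17, -43, -11, 6] -> [6] -> [6] -> [24] -> [24] -> [24]
  [-47, -34, -37, 42, -34, -31, 50, 33] -> [-34, 42, -34, 50] -> [-34, 42, -34] -> [-136, 168, -136] -> [-136, 168] -> [168, -136]
  [-34, 37, -34] -> [-34, -34] -> [-34, -34] -> [-136, -136] -> [-136] -> [-136]
  [28, -7, -50] -> [28, -50] -> [28, -50] -> [112, -200] -> [112, -200] -> [112, -200]
  [17, -17, 28, -18, 13, 41] -> [28, -18] -> [28, -18] -> [112, -72] -> [112, -72] -> [112, -72]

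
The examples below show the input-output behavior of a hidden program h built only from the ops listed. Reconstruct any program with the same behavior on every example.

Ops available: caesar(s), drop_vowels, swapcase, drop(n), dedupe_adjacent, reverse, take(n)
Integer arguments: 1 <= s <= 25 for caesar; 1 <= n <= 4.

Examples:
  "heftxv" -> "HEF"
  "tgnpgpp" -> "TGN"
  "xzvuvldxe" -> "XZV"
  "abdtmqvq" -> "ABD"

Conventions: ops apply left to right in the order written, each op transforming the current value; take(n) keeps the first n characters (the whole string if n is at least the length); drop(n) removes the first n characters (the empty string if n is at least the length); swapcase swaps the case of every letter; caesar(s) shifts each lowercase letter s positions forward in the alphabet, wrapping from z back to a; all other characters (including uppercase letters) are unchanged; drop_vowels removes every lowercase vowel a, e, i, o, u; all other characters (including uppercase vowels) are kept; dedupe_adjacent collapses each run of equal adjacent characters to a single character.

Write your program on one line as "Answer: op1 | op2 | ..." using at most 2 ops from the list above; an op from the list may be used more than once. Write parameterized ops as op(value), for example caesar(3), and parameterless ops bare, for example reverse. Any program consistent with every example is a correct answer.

swapcase | take(3)

Check, running the answer program on each example:
  "heftxv" -> "HEFTXV" -> "HEF"
  "tgnpgpp" -> "TGNPGPP" -> "TGN"
  "xzvuvldxe" -> "XZVUVLDXE" -> "XZV"
  "abdtmqvq" -> "ABDTMQVQ" -> "ABD"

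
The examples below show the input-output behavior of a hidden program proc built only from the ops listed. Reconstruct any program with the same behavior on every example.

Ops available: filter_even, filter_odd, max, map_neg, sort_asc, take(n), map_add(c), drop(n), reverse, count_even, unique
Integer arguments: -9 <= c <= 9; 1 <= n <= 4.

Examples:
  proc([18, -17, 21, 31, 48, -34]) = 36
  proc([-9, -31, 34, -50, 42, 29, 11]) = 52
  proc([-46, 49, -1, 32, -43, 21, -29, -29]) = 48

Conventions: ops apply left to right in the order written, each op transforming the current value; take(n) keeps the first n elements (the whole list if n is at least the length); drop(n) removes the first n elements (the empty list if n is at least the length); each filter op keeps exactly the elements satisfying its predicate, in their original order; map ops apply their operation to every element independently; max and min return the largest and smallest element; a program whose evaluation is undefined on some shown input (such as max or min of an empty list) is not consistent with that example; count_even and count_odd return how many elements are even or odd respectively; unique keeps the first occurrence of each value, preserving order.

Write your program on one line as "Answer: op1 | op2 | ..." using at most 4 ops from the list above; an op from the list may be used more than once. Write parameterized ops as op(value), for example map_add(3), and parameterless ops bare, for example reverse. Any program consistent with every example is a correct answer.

map_add(-2) | reverse | map_neg | max

Check, running the answer program on each example:
  [18, -17, 21, 31, 48, -34] -> [16, -19, 19, 29, 46, -36] -> [-36, 46, 29, 19, -19, 16] -> [36, -46, -29, -19, 19, -16] -> 36
  [-9, -31, 34, -50, 42, 29, 11] -> [-11, -33, 32, -52, 40, 27, 9] -> [9, 27, 40, -52, 32, -33, -11] -> [-9, -27, -40, 52, -32, 33, 11] -> 52
  [-46, 49, -1, 32, -43, 21, -29, -29] -> [-48, 47, -3, 30, -45, 19, -31, -31] -> [-31, -31, 19, -45, 30, -3, 47, -48] -> [31, 31, -19, 45, -30, 3, -47, 48] -> 48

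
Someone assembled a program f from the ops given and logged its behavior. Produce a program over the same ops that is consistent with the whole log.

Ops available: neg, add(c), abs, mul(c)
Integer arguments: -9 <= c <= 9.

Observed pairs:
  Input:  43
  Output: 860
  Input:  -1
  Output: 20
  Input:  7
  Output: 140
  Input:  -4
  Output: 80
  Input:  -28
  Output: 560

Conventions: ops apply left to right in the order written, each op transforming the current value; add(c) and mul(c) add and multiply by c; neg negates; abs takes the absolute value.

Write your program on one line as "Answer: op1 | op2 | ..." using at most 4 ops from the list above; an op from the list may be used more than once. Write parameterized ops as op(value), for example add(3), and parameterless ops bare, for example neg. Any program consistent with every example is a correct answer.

mul(-4) | mul(5) | abs

Check, running the answer program on each example:
  43 -> -172 -> -860 -> 860
  -1 -> 4 -> 20 -> 20
  7 -> -28 -> -140 -> 140
  -4 -> 16 -> 80 -> 80
  -28 -> 112 -> 560 -> 560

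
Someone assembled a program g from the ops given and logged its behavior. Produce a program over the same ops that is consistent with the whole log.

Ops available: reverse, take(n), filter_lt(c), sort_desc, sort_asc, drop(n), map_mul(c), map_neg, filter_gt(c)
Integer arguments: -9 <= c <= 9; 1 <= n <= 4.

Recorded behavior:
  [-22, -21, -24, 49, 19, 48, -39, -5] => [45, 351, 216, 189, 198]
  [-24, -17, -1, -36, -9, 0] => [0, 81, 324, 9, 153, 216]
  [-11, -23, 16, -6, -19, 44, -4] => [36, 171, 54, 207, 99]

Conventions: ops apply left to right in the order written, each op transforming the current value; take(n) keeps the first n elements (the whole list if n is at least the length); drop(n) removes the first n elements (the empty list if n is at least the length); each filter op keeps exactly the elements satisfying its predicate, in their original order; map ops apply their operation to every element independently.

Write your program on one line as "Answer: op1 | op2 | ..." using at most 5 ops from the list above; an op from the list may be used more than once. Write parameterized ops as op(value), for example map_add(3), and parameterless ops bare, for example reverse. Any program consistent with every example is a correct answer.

map_mul(9) | filter_lt(2) | reverse | map_neg

Check, running the answer program on each example:
  [-22, -21, -24, 49, 19, 48, -39, -5] -> [-198, -189, -216, 441, 171, 432, -351, -45] -> [-198, -189, -216, -351, -45] -> [-45, -351, -216, -189, -198] -> [45, 351, 216, 189, 198]
  [-24, -17, -1, -36, -9, 0] -> [-216, -153, -9, -324, -81, 0] -> [-216, -153, -9, -324, -81, 0] -> [0, -81, -324, -9, -153, -216] -> [0, 81, 324, 9, 153, 216]
  [-11, -23, 16, -6, -19, 44, -4] -> [-99, -207, 144, -54, -171, 396, -36] -> [-99, -207, -54, -171, -36] -> [-36, -171, -54, -207, -99] -> [36, 171, 54, 207, 99]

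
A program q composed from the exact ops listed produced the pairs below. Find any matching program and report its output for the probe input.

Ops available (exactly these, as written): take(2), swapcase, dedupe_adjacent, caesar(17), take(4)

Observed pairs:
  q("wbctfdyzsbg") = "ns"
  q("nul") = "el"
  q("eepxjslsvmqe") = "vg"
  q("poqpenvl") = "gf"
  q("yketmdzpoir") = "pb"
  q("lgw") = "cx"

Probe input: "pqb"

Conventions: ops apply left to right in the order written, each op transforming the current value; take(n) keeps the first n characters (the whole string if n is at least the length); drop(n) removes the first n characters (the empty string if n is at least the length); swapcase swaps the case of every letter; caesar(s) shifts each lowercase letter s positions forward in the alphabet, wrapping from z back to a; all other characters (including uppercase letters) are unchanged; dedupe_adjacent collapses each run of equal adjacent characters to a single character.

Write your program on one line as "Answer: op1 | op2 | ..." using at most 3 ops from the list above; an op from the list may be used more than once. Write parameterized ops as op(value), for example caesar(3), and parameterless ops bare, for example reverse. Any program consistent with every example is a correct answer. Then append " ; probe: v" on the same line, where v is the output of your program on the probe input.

dedupe_adjacent | take(2) | caesar(17) ; probe: "gh"

Check, running the answer program on each example:
  "wbctfdyzsbg" -> "wbctfdyzsbg" -> "wb" -> "ns"
  "nul" -> "nul" -> "nu" -> "el"
  "eepxjslsvmqe" -> "epxjslsvmqe" -> "ep" -> "vg"
  "poqpenvl" -> "poqpenvl" -> "po" -> "gf"
  "yketmdzpoir" -> "yketmdzpoir" -> "yk" -> "pb"
  "lgw" -> "lgw" -> "lg" -> "cx"
  probe: "pqb" -> "pqb" -> "pq" -> "gh"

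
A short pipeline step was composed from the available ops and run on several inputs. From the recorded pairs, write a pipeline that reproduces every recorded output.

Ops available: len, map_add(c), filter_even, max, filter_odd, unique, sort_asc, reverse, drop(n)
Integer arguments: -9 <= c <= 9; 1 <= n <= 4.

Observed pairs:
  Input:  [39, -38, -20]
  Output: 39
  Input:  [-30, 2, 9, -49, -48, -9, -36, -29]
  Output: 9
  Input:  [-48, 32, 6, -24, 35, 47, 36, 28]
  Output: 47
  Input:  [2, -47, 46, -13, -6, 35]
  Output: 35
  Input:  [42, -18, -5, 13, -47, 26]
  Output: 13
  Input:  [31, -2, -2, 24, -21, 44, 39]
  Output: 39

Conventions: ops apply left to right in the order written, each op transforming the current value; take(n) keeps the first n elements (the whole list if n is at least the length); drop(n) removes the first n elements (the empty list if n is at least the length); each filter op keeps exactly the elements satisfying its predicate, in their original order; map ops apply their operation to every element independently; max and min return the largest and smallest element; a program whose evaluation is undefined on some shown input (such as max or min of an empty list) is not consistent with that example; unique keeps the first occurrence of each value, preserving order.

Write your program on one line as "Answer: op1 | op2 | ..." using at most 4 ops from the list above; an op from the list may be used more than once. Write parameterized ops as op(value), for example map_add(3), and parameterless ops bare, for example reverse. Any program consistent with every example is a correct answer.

reverse | filter_odd | reverse | max

Check, running the answer program on each example:
  [39, -38, -20] -> [-20, -38, 39] -> [39] -> [39] -> 39
  [-30, 2, 9, -49, -48, -9, -36, -29] -> [-29, -36, -9, -48, -49, 9, 2, -30] -> [-29, -9, -49, 9] -> [9, -49, -9, -29] -> 9
  [-48, 32, 6, -24, 35, 47, 36, 28] -> [28, 36, 47, 35, -24, 6, 32, -48] -> [47, 35] -> [35, 47] -> 47
  [2, -47, 46, -13, -6, 35] -> [35, -6, -13, 46, -47, 2] -> [35, -13, -47] -> [-47, -13, 35] -> 35
  [42, -18, -5, 13, -47, 26] -> [26, -47, 13, -5, -18, 42] -> [-47, 13, -5] -> [-5, 13, -47] -> 13
  [31, -2, -2, 24, -21, 44, 39] -> [39, 44, -21, 24, -2, -2, 31] -> [39, -21, 31] -> [31, -21, 39] -> 39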